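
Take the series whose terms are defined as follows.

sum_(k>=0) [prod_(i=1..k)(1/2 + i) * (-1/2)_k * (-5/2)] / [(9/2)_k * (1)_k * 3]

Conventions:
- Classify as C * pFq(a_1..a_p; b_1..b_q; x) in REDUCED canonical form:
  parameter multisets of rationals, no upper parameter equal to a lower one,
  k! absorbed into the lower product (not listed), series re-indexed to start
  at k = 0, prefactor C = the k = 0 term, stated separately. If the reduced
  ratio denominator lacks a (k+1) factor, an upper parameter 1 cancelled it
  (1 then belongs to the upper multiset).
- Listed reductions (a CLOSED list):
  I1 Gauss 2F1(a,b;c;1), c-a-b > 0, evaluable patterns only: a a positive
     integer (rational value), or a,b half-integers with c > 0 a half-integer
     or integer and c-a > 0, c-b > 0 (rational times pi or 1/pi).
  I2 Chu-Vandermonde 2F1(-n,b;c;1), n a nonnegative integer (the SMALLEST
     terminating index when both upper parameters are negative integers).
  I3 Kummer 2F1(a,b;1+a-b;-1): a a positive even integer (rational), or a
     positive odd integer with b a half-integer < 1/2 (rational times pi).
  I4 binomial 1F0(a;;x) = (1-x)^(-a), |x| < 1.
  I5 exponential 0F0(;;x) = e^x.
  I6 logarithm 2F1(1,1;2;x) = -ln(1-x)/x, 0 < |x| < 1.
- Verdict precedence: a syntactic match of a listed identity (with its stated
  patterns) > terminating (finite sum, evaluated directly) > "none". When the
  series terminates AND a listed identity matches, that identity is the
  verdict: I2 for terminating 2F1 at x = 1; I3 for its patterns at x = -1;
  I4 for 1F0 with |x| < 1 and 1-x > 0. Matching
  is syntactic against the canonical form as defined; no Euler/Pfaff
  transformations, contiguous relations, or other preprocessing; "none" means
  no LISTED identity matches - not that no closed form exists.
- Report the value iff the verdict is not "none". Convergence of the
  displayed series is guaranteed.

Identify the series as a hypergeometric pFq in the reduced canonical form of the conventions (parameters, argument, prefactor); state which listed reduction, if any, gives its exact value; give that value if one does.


x = 1 here; the reduced form reads 2F1, upper {-1/2, 3/2}, lower {9/2}, C = -5/6. Verdict at x = 1: the half-integer Gauss pattern (I1) matches (x = 1; upper {-1/2, 3/2} half-integers, c = 9/2 in the evaluable pattern). Sum: (-875/4096) * pi.

First insight: t_0 = -5/6 here, and the constant factors (C = -5/6, x = 1) combine into one prefactor.
Term ratio: r(k) = 1 * (k-1/2) (k+3/2) / [(k+9/2) (k+1)] ; factor over Q: parameters, x = 1, and C = -5/6.


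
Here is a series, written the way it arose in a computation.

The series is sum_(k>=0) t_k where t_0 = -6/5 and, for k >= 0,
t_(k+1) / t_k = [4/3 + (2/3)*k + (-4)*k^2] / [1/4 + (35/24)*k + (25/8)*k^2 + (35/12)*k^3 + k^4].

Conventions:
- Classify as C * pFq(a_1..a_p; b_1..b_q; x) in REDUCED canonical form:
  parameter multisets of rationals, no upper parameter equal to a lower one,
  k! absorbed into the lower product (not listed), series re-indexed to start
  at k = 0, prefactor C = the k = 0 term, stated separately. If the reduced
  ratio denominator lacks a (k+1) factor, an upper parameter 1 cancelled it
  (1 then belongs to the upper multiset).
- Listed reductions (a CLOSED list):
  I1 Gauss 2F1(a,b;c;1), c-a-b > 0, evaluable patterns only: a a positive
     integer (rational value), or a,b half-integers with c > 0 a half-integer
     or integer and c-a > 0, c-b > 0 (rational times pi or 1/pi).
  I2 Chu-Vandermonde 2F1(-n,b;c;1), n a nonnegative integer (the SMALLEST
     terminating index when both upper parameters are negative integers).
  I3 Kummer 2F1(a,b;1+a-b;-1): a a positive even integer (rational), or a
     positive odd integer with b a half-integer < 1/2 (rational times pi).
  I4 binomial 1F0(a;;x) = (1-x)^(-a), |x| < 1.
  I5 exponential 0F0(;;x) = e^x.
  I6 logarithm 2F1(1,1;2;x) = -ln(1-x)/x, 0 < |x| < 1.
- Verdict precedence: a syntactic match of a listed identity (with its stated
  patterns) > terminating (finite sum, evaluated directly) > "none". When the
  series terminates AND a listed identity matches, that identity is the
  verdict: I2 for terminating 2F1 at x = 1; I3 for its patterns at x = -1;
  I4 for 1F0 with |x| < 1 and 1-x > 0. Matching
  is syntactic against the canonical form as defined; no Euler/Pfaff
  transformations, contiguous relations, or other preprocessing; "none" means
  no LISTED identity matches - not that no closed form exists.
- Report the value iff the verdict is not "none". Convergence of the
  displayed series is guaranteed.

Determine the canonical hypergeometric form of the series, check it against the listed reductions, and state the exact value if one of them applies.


x = -4 here; the reduced form reads 1F2, upper {-2/3}, lower {2/3, 3/4}, C = -6/5. Verdict: none here - no I1-I6 shape fits x = -4 with lower {2/3, 3/4}.

The tell: t_0 = -6/5 here, and cancel k + 1/2 from the displayed ratio first; then C = -6/5.
Ratio: r(k) = (-4) * (k-2/3) / [(k+2/3) (k+3/4) (k+1)] - rational in k, leading ratio (-4); with t_0 = -6/5, classification follows.


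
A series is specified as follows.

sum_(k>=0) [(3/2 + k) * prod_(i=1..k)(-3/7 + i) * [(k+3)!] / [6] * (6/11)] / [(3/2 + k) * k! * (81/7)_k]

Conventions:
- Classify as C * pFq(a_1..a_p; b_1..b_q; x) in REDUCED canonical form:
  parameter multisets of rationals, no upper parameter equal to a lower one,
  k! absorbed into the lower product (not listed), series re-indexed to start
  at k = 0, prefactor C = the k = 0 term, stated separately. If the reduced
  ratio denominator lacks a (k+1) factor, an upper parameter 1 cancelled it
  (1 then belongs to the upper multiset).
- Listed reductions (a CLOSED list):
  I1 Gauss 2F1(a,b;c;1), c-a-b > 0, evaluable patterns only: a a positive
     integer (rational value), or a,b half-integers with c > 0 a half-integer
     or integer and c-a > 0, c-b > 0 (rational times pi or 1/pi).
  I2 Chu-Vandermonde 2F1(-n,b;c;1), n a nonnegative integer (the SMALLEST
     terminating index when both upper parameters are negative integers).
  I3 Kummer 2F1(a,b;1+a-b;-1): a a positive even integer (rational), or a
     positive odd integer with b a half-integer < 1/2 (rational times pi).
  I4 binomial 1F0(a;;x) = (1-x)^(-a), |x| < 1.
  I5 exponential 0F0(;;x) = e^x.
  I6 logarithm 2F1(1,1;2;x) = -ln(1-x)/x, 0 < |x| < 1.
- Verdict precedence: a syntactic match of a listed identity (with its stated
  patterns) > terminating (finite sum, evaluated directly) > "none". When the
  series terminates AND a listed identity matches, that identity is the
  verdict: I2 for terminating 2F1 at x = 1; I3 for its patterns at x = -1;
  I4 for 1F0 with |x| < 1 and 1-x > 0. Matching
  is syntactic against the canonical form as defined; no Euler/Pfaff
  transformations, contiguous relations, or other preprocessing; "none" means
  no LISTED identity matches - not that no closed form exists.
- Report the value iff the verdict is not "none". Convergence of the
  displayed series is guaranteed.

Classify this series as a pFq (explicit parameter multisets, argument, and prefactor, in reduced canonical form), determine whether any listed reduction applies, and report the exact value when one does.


Classification (C = 6/11): 2F1 with upper {4/7, 4}, lower {81/7}, argument x = 1. Verdict: Gauss (I1, integer-parameter pattern) applies (x = 1: the Gamma ratio telescopes since c-a-b = 7 > 0 and a = 4 in Z>0). Hence: 131387/184877.

Key step: x = 1 and the running product (C = 6/11, x = 1) telescopes to a rising factorial.
Consecutive-term ratio: r(k) = 1 * (k+4/7) (k+4) / [(k+81/7) (k+1)] - rational in k. x = 1; t_0 = 6/11; negate the roots.


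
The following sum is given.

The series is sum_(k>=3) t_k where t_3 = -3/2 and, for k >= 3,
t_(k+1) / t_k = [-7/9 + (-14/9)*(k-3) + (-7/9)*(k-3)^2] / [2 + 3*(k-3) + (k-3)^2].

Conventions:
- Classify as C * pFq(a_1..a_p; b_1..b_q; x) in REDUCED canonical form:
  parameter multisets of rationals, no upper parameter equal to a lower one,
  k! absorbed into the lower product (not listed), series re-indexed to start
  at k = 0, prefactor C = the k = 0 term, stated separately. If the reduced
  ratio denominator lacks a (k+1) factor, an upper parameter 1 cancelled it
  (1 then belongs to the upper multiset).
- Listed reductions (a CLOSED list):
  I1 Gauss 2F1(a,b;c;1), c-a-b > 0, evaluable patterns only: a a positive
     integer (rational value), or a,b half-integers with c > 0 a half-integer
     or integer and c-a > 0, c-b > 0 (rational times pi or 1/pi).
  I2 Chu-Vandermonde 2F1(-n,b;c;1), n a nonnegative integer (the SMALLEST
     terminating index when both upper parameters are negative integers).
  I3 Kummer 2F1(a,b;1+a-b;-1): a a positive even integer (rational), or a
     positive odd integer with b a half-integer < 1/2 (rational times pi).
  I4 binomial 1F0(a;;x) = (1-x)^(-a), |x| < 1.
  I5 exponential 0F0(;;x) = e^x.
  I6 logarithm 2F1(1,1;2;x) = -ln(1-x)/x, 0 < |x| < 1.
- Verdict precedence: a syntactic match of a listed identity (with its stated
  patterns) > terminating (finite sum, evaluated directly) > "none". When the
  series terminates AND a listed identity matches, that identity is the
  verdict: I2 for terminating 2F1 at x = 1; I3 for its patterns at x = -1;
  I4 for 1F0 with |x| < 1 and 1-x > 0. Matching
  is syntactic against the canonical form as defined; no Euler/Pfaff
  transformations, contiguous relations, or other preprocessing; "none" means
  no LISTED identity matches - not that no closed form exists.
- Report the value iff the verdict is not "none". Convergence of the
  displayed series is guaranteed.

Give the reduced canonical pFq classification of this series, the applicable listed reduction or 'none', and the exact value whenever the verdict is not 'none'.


Prefactor -3/2, argument -7/9: 2F1 with upper {1, 1} over lower {2}. Verdict: the I6 logarithm reduction matches (the logarithm: parameters (1,1;2), x = -7/9). Value: (-27/14) * ln(16/9).

Key step: x = (-7/9) and the expanded ratio factors over Q; C = -3/2, roots give parameters.
Consecutive-term ratio: r(k) = (-7/9) * (k+1) (k+1) / [(k+2) (k+1)] - rational; roots negated = parameters, x = (-7/9), C = -3/2.


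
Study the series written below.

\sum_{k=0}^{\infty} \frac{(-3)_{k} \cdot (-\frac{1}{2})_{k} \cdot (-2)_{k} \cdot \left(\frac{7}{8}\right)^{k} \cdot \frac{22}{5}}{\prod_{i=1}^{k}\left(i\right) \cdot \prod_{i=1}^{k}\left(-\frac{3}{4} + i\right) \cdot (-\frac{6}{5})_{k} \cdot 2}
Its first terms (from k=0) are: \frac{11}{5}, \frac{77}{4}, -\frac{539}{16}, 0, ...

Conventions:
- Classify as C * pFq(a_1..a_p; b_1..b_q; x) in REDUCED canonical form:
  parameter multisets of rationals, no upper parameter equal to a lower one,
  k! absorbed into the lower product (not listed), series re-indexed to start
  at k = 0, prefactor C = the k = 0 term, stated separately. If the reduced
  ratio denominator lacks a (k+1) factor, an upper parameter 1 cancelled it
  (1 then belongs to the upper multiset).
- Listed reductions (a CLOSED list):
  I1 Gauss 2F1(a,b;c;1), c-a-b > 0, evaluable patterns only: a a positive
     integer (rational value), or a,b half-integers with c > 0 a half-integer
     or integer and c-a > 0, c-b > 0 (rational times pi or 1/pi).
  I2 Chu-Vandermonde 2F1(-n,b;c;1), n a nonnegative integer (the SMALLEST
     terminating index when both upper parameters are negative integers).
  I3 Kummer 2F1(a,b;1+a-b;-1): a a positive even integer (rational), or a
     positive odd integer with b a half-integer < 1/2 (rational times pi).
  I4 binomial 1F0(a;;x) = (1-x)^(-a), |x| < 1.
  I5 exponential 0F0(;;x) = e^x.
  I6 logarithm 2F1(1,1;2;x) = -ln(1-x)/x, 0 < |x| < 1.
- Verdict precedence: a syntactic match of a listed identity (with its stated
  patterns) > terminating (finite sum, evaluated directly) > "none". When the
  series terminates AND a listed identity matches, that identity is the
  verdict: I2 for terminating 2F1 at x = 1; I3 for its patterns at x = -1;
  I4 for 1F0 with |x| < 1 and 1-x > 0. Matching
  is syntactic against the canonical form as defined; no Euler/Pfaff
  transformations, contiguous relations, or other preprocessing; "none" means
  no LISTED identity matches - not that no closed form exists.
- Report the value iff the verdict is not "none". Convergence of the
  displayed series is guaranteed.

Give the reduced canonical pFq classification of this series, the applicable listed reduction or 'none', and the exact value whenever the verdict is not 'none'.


First insight: with t_0 = \frac{11}{5}, the product of the first k integers (prefactor 11/5) is k!.
Term ratio: r(k) = \frac{7}{8} * (k-3) (k-2) (k-\frac{1}{2}) / [(k-\frac{6}{5}) (k+\frac{1}{4}) (k+1)] - rational; roots negated = parameters, x = \frac{7}{8}, C = \frac{11}{5}.

With C = \frac{11}{5}: the canonical form is 3F2(-3, -2, -\frac{1}{2}; -\frac{6}{5}, \frac{1}{4}; \frac{7}{8}). Verdict: terminating. (-2)_k vanishes past k = 2, leaving a 3-term sum, computed directly. Value: -\frac{979}{80}.


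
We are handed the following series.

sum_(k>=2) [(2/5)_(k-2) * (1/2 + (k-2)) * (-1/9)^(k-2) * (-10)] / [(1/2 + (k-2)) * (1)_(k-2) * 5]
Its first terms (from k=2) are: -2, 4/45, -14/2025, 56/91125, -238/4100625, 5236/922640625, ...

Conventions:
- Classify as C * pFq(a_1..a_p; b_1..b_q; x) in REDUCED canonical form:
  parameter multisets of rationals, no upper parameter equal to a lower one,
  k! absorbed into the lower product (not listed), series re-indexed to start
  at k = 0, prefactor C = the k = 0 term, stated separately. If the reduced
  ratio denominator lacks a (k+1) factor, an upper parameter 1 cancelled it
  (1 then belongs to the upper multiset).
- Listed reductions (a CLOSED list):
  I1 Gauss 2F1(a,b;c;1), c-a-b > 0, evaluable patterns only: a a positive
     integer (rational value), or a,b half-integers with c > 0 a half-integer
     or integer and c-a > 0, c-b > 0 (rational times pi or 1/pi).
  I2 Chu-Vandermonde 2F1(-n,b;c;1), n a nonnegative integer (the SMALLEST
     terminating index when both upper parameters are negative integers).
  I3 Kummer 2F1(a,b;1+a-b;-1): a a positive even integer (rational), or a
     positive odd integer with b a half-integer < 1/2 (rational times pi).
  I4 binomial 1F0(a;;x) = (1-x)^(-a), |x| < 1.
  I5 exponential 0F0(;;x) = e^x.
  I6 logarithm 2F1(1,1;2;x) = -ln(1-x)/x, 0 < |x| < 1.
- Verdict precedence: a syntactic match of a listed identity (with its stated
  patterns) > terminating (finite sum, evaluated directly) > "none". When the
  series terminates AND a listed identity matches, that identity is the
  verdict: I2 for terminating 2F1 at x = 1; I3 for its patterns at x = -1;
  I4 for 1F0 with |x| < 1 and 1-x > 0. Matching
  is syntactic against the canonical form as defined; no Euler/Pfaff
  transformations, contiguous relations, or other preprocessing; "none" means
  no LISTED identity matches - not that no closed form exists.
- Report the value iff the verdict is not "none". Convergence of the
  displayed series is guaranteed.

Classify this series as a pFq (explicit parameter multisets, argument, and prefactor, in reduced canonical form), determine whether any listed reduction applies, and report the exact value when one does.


Prefactor -2, argument -1/9: 1F0 with upper {2/5} over lower {-}. Verdict: this is the binomial series (I4) (the 1F0 binomial series: exponent -2/5, x = -1/9). Its exact value is (-2) * (10/9)^(-2/5).

The tell: from the first term -2: striking the common factor k + 1/2 reduces the term (C = -2).
Step ratio: r(k) = (-1/9) * (k+2/5) / [(k+1)] - poly over poly, x = (-1/9) from leading terms; C = -2 at k = 0.


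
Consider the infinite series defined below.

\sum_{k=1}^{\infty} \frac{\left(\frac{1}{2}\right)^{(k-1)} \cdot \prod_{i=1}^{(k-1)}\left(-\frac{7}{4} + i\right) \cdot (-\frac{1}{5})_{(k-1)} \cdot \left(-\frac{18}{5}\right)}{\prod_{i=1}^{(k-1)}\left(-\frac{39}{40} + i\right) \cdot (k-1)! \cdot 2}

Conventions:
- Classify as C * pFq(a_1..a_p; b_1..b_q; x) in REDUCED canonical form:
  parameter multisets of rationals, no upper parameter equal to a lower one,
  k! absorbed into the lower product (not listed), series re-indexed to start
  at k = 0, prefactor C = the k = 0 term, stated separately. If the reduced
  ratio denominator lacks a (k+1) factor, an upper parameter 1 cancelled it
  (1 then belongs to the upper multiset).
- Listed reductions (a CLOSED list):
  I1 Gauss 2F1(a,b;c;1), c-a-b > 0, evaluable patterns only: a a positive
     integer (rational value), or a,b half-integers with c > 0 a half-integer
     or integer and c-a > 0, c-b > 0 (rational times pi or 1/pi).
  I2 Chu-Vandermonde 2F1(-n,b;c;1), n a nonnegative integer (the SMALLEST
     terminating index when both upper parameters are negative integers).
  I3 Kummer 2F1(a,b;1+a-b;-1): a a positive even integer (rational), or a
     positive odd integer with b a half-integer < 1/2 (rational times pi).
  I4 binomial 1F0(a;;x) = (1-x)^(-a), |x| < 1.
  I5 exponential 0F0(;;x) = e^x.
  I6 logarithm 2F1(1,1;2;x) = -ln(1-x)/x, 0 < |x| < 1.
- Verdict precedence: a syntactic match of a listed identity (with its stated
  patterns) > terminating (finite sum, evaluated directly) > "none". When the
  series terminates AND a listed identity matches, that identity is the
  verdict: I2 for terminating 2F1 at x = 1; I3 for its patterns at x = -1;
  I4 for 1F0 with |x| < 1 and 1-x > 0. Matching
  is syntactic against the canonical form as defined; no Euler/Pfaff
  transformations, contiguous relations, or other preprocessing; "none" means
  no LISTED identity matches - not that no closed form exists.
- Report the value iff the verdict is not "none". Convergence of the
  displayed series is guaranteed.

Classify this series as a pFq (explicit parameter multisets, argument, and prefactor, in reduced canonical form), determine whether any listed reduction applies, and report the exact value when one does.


This is -\frac{9}{5} * 2F1(-\frac{3}{4}, -\frac{1}{5}; \frac{1}{40}; \frac{1}{2}) in reduced canonical form. Verdict: none here - no I1-I6 shape fits x = \frac{1}{2} with lower {\frac{1}{40}}.

Key observation: with t_0 = -\frac{9}{5}, the lower running product (C = -9/5) is a rising factorial.
Step ratio: r(k) = \frac{1}{2} * (k-\frac{3}{4}) (k-\frac{1}{5}) / [(k+\frac{1}{40}) (k+1)] - poly over poly, x = \frac{1}{2} from leading terms; C = -\frac{9}{5} at k = 0.


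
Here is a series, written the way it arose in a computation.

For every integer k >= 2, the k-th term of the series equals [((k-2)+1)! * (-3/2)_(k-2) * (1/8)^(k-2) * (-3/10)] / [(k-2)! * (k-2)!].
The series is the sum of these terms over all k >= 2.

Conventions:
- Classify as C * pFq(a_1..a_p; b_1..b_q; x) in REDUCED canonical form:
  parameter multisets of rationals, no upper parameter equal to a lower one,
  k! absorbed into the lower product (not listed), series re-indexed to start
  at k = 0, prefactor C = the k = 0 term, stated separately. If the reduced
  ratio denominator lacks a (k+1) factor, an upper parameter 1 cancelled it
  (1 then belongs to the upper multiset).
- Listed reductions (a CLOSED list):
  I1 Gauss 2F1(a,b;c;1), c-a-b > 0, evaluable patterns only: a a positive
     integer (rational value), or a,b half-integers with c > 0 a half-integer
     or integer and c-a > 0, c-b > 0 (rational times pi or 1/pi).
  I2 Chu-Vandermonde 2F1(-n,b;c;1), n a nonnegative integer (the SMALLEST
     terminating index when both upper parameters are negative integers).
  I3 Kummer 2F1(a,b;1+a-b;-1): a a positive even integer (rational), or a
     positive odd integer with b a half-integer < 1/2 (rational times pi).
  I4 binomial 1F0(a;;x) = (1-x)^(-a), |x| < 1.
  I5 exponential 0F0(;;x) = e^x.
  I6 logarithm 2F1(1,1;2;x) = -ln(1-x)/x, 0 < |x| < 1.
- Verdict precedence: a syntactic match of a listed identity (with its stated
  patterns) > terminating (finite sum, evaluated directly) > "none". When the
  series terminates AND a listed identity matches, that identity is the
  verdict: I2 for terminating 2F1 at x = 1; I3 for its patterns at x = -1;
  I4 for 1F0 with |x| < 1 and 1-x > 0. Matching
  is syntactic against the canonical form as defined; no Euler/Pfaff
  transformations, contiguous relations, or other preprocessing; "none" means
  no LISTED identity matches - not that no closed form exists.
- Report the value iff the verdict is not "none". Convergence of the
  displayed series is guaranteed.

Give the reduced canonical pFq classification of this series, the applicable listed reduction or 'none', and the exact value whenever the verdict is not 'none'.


The series (x = 1/8) is 2F1: upper {-3/2, 2}, lower {1}, prefactor -3/10. Verdict: none - at argument 1/8 the multisets {-3/2, 2} ; {1} match no listed identity.

Key step: t_0 being -3/10, the denominator's factorial ratio (prefactor -3/10) is a lower Pochhammer.
Consecutive-term ratio: r(k) = (1/8) * (k-3/2) (k+2) / [(k+1) (k+1)] - rational in k, leading ratio (1/8); with t_0 = -3/10, classification follows.


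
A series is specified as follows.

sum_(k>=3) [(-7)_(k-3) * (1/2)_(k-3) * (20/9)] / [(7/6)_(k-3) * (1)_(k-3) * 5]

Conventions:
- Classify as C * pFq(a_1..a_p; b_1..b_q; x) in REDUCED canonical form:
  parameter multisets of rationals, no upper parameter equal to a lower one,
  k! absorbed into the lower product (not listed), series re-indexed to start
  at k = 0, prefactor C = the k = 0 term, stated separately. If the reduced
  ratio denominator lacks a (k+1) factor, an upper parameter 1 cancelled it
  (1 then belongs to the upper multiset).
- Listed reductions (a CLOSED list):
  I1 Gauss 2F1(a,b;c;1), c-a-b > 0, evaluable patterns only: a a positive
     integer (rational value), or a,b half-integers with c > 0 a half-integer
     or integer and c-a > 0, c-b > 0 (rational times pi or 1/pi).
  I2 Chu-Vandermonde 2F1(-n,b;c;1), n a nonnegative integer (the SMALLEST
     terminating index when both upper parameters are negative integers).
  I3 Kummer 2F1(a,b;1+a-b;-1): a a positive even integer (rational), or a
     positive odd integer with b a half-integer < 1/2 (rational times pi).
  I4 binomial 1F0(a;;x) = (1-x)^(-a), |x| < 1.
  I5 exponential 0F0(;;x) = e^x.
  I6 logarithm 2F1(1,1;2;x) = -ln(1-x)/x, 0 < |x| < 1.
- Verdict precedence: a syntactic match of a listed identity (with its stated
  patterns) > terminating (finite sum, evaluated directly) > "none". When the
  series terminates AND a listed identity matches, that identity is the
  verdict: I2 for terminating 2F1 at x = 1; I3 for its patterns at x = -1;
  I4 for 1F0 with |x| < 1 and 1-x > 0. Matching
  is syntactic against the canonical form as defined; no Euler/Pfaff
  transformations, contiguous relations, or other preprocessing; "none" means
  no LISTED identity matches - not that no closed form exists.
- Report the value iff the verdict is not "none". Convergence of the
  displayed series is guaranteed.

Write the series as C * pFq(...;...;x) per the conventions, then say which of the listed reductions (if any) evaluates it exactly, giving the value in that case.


Key step: from the first term 4/9: the constant factors (C = 4/9) combine into one prefactor.
Step ratio: r(k) = 1 * (k-7) (k+1/2) / [(k+7/6) (k+1)] - rational in k. x = 1; t_0 = 4/9; negate the roots.

Canonical form: C = 4/9 times 2F1 with upper {-7, 1/2}, lower {7/6}, x = 1. Verdict: the Chu-Vandermonde identity I2 matches (terminating 2F1 at x = 1 with n = 7, b = 1/2, c = 7/6). Its exact value is 12255232/109640583.


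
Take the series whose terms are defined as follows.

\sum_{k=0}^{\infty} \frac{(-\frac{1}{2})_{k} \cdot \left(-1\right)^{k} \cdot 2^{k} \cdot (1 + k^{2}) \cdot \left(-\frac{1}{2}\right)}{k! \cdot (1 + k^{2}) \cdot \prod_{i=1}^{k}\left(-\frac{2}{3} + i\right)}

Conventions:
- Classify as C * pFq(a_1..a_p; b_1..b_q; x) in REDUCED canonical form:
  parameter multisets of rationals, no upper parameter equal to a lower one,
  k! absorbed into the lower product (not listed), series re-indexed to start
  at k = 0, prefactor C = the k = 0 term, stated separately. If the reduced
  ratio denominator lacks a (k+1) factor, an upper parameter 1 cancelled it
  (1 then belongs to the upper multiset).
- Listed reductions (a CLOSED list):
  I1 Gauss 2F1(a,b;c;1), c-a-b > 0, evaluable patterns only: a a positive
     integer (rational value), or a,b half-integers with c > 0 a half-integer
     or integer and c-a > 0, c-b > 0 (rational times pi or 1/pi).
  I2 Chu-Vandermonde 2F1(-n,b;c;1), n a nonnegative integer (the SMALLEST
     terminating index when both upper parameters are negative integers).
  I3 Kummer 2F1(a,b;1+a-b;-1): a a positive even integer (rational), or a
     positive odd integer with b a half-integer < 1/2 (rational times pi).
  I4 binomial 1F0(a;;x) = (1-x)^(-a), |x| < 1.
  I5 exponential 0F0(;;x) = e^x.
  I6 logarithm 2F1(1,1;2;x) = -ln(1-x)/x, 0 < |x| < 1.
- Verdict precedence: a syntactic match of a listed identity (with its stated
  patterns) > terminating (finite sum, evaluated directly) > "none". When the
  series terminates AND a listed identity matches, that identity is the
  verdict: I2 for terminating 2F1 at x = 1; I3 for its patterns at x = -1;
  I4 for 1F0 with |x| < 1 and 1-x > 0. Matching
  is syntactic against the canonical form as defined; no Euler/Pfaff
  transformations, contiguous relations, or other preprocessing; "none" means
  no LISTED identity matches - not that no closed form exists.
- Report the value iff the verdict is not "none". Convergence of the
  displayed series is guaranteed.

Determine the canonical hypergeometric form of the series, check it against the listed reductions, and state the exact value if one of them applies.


Classification (C = -\frac{1}{2}): 1F1 with upper {-\frac{1}{2}}, lower {\frac{1}{3}}, argument x = -2. Verdict: none (x = -2): each listed identity misses the multisets {-\frac{1}{2}} ; {\frac{1}{3}}.

First insight: t_0 being -\frac{1}{2}, the lower running product (prefactor -1/2) is a rising factorial.
Consecutive-term ratio: r(k) = -2 * (k-\frac{1}{2}) / [(k+\frac{1}{3}) (k+1)] - rational; roots negated = parameters, x = -2, C = -\frac{1}{2}.


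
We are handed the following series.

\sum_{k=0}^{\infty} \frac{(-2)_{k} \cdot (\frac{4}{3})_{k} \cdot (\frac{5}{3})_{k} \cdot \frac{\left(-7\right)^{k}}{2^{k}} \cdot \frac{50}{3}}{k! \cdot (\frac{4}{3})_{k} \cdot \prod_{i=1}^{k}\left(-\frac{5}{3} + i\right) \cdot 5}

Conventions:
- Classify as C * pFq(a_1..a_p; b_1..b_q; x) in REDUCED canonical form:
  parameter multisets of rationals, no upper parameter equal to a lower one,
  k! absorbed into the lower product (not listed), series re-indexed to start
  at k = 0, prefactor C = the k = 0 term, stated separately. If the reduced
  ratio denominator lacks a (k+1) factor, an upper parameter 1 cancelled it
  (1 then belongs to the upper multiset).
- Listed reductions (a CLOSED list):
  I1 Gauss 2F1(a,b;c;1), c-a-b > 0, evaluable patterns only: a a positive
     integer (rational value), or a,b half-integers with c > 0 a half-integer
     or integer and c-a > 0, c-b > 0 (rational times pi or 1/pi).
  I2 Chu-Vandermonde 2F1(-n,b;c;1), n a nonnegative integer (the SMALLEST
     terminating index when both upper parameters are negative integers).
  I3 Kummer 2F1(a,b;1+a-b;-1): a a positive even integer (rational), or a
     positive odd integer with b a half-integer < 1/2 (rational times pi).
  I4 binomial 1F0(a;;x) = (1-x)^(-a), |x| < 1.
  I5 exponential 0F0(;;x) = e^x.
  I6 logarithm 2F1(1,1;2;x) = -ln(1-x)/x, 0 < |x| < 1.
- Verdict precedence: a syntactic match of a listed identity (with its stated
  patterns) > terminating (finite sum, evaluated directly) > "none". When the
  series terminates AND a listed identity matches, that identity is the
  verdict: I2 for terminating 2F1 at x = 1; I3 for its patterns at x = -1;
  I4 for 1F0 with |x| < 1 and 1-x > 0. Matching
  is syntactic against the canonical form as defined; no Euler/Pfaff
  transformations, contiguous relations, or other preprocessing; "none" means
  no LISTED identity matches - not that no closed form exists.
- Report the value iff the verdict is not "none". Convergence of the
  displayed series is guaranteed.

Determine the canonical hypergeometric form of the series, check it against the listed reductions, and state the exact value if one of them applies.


With C = \frac{10}{3}: the canonical form is 2F1(-2, \frac{5}{3}; -\frac{2}{3}; -\frac{7}{2}). Verdict: terminating (-2 upstairs). 3 nonzero terms in all; added directly. Hence: -\frac{2615}{3}.

First insight: with t_0 = \frac{10}{3}, the two k-th powers (C = 10/3) combine into one argument.
Ratio: r(k) = -\frac{7}{2} * (k-2) (k+\frac{5}{3}) / [(k-\frac{2}{3}) (k+1)] - rational in k, leading ratio -\frac{7}{2}; with t_0 = \frac{10}{3}, classification follows.


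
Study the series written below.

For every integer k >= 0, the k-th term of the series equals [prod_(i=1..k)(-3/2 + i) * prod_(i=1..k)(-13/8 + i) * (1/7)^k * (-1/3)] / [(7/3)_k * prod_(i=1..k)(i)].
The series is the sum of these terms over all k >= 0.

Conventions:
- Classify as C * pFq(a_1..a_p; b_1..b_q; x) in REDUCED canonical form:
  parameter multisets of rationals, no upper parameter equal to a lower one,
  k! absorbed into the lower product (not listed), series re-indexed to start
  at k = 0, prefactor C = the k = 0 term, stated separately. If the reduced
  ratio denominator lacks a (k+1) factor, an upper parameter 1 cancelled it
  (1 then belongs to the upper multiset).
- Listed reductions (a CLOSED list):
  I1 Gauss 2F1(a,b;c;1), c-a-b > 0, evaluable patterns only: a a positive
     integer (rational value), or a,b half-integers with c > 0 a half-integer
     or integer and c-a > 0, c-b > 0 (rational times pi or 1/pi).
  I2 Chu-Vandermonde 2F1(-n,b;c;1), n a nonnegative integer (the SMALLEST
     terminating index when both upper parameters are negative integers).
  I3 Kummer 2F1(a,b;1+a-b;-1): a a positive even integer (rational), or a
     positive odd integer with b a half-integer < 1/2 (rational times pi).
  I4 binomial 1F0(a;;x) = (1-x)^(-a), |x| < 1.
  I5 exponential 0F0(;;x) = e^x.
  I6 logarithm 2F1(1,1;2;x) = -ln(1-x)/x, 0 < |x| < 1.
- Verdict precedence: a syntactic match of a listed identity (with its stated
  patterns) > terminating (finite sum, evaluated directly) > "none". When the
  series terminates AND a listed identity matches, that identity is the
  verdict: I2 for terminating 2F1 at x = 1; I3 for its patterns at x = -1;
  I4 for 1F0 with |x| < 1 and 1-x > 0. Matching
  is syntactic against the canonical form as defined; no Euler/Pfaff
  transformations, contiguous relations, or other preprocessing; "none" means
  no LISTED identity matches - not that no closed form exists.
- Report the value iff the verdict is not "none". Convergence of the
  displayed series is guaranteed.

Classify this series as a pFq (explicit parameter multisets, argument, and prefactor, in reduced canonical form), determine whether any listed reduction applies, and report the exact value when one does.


At argument 1/7: a 2F1 with upper {-5/8, -1/2}, lower {7/3}, scaled by C = -1/3. Verdict: none - this 2F1 at x = 1/7 matches no listed pattern, and upper {-5/8, -1/2} holds no stopper.

Key observation: t_0 being -1/3, the running product (C = -1/3) telescopes to a rising factorial.
Step ratio: r(k) = (1/7) * (k-5/8) (k-1/2) / [(k+7/3) (k+1)] - rational in k, leading ratio (1/7); with t_0 = -1/3, classification follows.


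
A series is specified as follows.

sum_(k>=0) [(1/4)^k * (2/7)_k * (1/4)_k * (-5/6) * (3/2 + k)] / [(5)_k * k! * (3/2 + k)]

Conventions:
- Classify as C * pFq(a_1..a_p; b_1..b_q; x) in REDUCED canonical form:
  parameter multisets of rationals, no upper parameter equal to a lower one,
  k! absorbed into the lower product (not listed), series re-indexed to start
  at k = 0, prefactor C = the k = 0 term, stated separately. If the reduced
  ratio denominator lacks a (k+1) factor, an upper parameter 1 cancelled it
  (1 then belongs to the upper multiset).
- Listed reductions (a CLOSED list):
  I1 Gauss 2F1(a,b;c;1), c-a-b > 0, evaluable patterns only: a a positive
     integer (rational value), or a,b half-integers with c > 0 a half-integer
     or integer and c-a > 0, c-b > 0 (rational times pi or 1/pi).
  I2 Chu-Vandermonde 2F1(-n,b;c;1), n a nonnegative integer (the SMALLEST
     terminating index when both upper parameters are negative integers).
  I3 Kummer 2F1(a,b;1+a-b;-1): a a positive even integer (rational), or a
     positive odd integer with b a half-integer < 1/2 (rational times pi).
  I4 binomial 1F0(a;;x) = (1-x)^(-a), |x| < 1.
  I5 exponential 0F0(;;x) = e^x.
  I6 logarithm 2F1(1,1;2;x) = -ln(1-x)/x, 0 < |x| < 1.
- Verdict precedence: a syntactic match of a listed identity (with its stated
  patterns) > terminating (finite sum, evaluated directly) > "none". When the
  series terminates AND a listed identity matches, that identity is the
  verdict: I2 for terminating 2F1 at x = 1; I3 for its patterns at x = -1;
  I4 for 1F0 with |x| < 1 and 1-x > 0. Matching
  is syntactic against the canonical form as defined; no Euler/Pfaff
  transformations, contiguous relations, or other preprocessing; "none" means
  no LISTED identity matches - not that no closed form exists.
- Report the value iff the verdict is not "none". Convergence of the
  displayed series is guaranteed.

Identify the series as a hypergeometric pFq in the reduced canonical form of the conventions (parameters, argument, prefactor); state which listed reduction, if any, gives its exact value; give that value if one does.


Reduced: x = 1/4, 2F1, upper = {1/4, 2/7}, lower = {5}, C = -5/6. Verdict: none - at argument 1/4 the multisets {1/4, 2/7} ; {5} match no listed identity.

Key observation: t_0 being -5/6, k + 3/2 divides numerator and denominator alike; C = -5/6 after cancelling.
Adjacent-term ratio: r(k) = (1/4) * (k+1/4) (k+2/7) / [(k+5) (k+1)] - rational; roots negated = parameters, x = (1/4), C = -5/6.


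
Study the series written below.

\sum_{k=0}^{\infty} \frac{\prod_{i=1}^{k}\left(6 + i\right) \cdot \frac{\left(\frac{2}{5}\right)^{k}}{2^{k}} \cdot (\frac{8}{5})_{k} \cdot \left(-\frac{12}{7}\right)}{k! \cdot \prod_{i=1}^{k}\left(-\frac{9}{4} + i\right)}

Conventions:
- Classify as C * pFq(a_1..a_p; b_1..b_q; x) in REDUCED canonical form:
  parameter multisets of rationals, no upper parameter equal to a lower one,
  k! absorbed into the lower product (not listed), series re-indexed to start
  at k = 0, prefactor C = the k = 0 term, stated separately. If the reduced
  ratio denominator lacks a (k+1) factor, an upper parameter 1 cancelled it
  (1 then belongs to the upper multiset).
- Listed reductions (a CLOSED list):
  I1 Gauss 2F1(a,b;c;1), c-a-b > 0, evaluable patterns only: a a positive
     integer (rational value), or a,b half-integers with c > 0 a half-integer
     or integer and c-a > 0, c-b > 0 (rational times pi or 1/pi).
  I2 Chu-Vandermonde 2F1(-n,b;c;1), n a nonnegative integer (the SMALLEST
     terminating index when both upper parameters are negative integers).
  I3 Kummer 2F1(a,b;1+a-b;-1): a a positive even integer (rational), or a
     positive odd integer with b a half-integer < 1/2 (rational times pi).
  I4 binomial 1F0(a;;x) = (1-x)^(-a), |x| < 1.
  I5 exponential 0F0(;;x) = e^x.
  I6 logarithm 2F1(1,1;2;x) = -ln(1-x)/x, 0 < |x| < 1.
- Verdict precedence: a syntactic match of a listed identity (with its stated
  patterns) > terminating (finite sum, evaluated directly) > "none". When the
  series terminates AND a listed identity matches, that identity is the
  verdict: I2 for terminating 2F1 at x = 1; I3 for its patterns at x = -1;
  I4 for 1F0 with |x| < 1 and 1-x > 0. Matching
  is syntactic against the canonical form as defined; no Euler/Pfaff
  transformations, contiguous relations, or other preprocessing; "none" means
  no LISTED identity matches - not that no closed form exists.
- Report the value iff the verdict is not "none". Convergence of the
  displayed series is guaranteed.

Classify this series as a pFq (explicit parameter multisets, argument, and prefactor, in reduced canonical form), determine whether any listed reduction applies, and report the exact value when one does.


x = \frac{1}{5} here; the reduced form reads 2F1, upper {\frac{8}{5}, 7}, lower {-\frac{5}{4}}, C = -\frac{12}{7}. Verdict: none. A 2F1 with upper {\frac{8}{5}, 7} fits none of I1-I6 at x = \frac{1}{5}; the sum runs forever.

Structural cue: from the first term -\frac{12}{7}: the two k-th powers (C = -12/7) combine into one argument.
Consecutive-term ratio: r(k) = \frac{1}{5} * (k+\frac{8}{5}) (k+7) / [(k-\frac{5}{4}) (k+1)] - rational; roots negated = parameters, x = \frac{1}{5}, C = -\frac{12}{7}.


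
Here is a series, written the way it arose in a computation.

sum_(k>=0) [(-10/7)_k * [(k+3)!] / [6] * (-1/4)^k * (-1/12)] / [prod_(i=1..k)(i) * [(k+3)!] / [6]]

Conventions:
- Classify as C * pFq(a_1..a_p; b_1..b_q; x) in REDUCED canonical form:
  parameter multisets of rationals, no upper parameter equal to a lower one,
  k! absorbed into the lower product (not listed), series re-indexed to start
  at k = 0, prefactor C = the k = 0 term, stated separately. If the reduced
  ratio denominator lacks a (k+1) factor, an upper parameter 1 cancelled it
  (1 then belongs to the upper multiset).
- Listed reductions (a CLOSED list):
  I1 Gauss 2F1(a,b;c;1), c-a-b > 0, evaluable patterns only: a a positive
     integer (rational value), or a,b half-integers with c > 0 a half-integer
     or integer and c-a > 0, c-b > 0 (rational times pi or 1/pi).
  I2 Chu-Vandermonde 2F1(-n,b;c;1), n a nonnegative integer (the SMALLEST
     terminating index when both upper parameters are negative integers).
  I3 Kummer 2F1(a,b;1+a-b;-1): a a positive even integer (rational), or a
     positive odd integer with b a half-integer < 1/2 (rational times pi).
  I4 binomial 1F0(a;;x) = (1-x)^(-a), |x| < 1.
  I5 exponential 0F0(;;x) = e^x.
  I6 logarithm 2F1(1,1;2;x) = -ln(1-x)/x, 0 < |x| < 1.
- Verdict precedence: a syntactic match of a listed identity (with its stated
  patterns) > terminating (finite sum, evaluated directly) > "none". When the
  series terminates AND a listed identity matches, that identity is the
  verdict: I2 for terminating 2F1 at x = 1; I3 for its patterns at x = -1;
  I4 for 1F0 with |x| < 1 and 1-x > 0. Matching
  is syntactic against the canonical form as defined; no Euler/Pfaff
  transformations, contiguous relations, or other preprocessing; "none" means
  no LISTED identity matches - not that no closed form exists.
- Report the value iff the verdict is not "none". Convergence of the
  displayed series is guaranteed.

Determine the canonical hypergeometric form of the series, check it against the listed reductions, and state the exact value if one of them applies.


Prefactor -1/12, argument -1/4: 1F0 with upper {-10/7} over lower {-}. Verdict: the binomial series (I4) fires (the 1F0 binomial series: exponent 10/7, x = -1/4). Value: (-1/12) * (5/4)^(10/7).

First insight: x = (-1/4) and the factorial ratio (prefactor -1/12) (k+a-1)!/(a-1)! is a rising factorial (a)_k.
Ratio: r(k) = (-1/4) * (k-10/7) / [(k+1)] - rational in k. x = (-1/4); t_0 = -1/12; negate the roots.


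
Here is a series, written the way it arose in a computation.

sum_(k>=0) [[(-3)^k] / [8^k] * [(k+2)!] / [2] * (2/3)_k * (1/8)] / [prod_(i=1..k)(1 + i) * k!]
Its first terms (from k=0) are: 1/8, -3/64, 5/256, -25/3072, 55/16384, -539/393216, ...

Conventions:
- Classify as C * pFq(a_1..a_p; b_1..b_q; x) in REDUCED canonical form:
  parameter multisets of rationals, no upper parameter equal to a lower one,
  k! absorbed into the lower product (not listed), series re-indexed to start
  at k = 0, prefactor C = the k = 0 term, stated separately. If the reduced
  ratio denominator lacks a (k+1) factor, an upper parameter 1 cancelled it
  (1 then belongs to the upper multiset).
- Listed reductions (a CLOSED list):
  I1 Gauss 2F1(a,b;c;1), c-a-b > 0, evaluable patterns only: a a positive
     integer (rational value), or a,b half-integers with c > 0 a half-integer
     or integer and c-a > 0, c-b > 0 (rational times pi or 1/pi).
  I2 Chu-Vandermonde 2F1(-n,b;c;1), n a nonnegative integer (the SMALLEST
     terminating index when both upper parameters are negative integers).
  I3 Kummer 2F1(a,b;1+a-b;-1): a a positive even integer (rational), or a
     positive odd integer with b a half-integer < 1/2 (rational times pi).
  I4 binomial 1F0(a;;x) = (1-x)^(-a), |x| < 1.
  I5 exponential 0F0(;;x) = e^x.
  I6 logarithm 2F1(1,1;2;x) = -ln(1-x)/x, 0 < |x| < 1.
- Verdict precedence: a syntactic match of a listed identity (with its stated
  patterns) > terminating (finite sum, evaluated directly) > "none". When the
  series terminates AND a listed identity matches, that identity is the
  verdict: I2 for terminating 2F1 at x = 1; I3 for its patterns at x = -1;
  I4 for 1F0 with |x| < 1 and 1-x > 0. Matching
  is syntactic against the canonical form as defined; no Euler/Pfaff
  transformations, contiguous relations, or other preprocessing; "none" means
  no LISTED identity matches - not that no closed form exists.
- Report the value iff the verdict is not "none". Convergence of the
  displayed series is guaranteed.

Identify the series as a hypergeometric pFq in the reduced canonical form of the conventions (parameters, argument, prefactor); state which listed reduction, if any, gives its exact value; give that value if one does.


Prefactor 1/8, argument -3/8: 2F1 with upper {2/3, 3} over lower {2}. Verdict: none. No listed pattern accepts 2F1(2/3, 3; 2; -3/8).

The tell: x = (-3/8) and the factorial ratio (C = 1/8) (k+a-1)!/(a-1)! is a rising factorial (a)_k.
Ratio: r(k) = (-3/8) * (k+2/3) (k+3) / [(k+2) (k+1)] - rational; roots negated = parameters, x = (-3/8), C = 1/8.
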